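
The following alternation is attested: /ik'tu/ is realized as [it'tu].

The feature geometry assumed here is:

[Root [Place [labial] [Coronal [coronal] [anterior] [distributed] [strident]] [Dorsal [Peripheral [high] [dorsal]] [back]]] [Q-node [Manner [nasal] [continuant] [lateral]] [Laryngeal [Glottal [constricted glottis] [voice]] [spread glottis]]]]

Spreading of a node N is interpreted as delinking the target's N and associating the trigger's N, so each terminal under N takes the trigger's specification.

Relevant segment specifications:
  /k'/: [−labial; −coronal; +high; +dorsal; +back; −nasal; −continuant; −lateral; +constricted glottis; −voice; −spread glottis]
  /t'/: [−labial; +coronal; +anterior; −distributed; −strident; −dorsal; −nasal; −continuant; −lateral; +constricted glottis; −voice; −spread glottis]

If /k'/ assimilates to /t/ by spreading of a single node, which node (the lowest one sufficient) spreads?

Place

Comparing /k'/ with its surface form [t'], the features that change are [coronal], [anterior], [distributed], [strident], [dorsal], [high], [back].
The smallest constituent containing every changed terminal is Place — each of its daughters lacks at least one of the affected features.
If Place spreads, every terminal under it takes /t/'s value, producing [t'] as observed.
Since [constricted glottis] is preserved even though /t/ disagrees there, no node above Place spread.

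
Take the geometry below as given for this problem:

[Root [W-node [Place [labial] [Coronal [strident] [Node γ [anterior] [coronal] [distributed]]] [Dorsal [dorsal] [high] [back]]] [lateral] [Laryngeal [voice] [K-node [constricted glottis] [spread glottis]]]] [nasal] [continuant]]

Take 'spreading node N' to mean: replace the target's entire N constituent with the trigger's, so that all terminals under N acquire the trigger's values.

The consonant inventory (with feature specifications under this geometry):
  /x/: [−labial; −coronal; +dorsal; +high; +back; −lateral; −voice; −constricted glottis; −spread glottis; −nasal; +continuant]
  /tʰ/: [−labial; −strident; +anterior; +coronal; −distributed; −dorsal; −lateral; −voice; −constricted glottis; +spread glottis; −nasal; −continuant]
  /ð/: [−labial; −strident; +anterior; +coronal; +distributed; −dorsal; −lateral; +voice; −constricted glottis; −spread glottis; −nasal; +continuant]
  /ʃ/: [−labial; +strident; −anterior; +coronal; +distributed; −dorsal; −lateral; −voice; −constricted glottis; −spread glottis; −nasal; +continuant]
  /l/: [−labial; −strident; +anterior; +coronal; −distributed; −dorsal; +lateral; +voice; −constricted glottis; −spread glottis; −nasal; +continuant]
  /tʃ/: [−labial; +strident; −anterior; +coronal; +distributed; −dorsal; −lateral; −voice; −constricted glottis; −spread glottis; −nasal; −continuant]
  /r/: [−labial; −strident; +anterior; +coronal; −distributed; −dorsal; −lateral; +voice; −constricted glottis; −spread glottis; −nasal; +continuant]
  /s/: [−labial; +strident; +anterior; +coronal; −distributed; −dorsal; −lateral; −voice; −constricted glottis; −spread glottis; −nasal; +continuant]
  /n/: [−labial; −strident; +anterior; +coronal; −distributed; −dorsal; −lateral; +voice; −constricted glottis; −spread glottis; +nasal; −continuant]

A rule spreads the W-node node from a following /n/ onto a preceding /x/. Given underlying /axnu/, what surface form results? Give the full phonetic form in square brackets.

[arnu]

The W-node node dominates the terminals [labial], [strident], [anterior], [coronal], [distributed], [dorsal], [high], [back], [lateral], [voice], [constricted glottis], [spread glottis].
After delinking /x/'s W-node and linking /n/'s, the affected terminals become [−labial], [−strident], [+anterior], [+coronal], [−distributed], [−dorsal], [−lateral], [+voice], [−constricted glottis], [−spread glottis]; [nasal], [continuant] (outside W-node) are retained from /x/.
This feature bundle is that of [r], so /axnu/ surfaces as [arnu].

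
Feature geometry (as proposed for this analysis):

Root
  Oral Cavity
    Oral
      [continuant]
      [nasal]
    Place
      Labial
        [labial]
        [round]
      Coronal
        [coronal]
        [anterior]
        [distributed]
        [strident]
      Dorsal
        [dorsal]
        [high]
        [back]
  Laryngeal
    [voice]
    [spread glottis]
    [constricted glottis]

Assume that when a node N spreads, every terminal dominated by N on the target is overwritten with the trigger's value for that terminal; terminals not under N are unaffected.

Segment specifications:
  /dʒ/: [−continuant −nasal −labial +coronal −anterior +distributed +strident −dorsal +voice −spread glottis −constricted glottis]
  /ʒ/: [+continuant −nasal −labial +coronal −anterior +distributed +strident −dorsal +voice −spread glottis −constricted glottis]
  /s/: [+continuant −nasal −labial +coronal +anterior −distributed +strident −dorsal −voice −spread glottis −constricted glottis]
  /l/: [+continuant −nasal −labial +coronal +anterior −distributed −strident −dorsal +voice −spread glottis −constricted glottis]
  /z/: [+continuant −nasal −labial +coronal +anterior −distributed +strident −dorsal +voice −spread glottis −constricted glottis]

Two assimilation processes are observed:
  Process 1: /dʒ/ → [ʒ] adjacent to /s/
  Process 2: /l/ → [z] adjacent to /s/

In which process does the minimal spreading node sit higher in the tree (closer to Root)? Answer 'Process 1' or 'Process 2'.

In Process 1, [continuant] changes, so the minimal spreading node is [continuant] at depth 3.
Process 2: the feature that changes is [strident]; the minimal node is [strident] (depth 4).
[continuant] (depth 3) sits above [strident] (depth 4), making Process 1 the one with the higher spreading node.

Process 1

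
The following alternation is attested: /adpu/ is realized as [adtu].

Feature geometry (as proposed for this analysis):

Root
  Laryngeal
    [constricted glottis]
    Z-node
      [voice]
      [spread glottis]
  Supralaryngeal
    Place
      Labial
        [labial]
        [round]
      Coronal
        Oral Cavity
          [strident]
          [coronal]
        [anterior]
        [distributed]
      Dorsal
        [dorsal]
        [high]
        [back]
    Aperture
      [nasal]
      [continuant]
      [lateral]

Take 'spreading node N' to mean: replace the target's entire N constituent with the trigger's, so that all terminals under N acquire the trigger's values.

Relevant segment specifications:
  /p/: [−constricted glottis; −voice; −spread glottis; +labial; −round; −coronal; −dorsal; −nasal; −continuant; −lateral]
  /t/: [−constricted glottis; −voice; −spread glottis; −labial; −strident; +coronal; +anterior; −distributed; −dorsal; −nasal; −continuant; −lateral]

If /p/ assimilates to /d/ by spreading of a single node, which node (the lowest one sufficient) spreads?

Place

/p/ and [t] differ in [labial], [round], [coronal], [anterior], [distributed], [strident]; every other specified feature is identical.
Tracing each changed feature up the tree, the paths first meet at Place; any lower node misses at least one of them.
Delinking /p/'s Place and associating /d/'s Place gives precisely the feature bundle of [t].
[voice] stays as in /p/ although /d/ differs there, so no node dominating it spread; among the remaining candidates Place is the lowest that derives the output.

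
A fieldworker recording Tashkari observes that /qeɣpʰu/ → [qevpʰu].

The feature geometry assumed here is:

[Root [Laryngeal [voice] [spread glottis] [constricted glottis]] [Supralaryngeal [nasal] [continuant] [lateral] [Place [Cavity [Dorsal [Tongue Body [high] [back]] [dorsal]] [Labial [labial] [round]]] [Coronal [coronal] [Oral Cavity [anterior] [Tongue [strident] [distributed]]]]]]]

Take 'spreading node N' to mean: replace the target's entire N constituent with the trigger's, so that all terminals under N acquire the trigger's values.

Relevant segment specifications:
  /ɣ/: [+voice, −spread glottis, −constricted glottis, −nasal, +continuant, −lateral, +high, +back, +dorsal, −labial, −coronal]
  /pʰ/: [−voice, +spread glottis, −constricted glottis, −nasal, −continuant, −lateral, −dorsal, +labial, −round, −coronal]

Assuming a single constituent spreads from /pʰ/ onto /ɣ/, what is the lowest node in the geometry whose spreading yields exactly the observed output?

The alternation /ɣ/ → [v] changes [labial], [round], [dorsal], [high], [back] and nothing else.
In this geometry the lowest node dominating all of them is Cavity: every daughter of Cavity dominates only a proper subset, so no lower node suffices.
If Cavity spreads, every terminal under it takes /pʰ/'s value, producing [v] as observed.
Features on which the two segments disagree outside Cavity, such as [voice], [spread glottis], are unchanged — nothing dominating them spread, and Cavity is the minimal sufficient constituent.

Cavity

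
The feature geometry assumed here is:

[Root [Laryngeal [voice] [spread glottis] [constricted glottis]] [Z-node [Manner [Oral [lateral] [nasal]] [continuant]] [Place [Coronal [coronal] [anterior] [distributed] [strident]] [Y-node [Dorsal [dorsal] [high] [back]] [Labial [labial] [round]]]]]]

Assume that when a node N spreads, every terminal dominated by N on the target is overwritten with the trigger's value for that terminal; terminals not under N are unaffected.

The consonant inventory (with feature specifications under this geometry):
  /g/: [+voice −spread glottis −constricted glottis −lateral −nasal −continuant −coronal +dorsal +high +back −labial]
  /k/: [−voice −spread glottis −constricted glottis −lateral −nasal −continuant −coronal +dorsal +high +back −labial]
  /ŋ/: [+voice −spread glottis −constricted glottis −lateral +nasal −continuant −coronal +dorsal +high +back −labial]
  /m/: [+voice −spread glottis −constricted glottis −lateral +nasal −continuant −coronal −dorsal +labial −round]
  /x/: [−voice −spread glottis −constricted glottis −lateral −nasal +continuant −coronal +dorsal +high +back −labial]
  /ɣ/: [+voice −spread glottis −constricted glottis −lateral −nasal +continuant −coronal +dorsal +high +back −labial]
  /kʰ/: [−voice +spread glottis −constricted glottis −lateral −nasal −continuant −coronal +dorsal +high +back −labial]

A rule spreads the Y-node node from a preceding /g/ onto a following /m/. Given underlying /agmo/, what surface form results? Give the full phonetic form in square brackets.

[agŋo]

The Y-node node dominates the terminals [dorsal], [high], [back], [labial], [round].
After delinking /m/'s Y-node and linking /g/'s, the affected terminals become [+dorsal], [+high], [+back], [−labial]; [voice], [spread glottis], [constricted glottis], … (outside Y-node) are retained from /m/.
This feature bundle is that of [ŋ], so /agmo/ surfaces as [agŋo].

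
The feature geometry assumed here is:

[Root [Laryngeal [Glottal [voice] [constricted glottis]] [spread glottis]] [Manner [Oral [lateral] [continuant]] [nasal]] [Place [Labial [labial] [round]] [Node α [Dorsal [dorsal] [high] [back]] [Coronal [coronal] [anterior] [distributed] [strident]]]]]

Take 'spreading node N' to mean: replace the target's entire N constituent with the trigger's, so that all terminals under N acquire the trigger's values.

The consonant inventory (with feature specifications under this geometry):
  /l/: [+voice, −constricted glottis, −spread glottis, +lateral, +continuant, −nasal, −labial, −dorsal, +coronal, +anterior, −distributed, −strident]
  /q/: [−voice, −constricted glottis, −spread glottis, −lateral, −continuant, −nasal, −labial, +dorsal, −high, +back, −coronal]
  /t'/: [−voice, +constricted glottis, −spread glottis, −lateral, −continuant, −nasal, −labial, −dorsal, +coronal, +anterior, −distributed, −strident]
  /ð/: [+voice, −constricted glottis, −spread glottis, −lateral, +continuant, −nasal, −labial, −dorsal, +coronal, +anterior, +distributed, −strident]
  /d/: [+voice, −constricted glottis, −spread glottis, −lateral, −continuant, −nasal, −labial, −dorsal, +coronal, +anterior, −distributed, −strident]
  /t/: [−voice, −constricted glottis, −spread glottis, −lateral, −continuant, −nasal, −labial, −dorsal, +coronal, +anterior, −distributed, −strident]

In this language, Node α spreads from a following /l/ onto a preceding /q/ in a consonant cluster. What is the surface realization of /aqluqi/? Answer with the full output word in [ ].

Node α immediately or transitively dominates [dorsal], [high], [back], [coronal], [anterior], [distributed], [strident].
Spreading Node α from /l/ onto /q/ replaces those values with /l/'s: [−dorsal], [+coronal], [+anterior], [−distributed], [−strident]. Features outside Node α ([voice], [constricted glottis], [spread glottis], …) stay as in /q/.
The resulting bundle matches /t/ in the inventory; substituting it for /q/ gives [atluqi].

[atluqi]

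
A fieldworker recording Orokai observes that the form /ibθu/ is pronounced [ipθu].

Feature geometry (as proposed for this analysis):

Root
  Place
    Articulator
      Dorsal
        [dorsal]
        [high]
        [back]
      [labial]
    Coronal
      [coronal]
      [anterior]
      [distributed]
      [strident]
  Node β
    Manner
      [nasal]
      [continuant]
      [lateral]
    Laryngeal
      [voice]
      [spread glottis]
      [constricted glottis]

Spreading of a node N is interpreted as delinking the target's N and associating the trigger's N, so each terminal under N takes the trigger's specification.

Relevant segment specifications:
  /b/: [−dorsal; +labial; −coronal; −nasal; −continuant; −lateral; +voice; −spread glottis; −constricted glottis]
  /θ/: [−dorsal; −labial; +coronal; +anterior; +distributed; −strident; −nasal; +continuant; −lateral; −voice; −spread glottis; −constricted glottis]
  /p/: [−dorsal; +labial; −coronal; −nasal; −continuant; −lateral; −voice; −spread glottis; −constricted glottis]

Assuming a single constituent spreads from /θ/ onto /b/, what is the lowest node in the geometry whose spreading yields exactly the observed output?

[voice]

/b/ and [p] differ in [voice]; every other specified feature is identical.
Since just one terminal is affected and it takes /θ/'s value, spreading the terminal [voice] alone is sufficient and minimal.
[coronal], [continuant] stay as in /b/ although /θ/ differs there, so no node dominating them spread; among the remaining candidates [voice] is the lowest that derives the output.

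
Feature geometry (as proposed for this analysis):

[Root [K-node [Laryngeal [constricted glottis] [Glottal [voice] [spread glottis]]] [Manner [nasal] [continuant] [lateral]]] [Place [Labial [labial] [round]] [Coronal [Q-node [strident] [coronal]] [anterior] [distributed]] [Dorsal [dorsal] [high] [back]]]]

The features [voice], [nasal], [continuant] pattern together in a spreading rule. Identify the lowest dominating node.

K-node

[voice]: Root → K-node → Laryngeal → Glottal → [voice].
[nasal]: Root → K-node → Manner → [nasal].
[continuant]: Root → K-node → Manner → [continuant].
K-node is the lowest common ancestor — every listed feature sits under it, and no single subconstituent of K-node covers them all.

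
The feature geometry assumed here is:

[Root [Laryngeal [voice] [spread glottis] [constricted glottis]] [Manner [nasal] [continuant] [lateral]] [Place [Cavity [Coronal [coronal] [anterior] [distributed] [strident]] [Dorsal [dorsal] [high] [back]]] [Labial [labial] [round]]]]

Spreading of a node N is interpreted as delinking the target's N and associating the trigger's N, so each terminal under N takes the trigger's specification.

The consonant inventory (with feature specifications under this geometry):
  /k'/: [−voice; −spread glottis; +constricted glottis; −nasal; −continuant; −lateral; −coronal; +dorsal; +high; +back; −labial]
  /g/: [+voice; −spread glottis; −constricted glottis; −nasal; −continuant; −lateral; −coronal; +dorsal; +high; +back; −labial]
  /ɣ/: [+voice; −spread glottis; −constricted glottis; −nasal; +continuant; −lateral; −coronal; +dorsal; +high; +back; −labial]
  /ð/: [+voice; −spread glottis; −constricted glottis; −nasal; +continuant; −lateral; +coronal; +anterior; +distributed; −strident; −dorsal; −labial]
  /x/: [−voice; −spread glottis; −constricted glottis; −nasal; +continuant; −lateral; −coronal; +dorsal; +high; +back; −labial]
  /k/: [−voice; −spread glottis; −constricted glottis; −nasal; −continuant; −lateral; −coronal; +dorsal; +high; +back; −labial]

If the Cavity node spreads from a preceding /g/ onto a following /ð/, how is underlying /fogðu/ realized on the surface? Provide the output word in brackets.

[fogɣu]

The Cavity node dominates the terminals [coronal], [anterior], [distributed], [strident], [dorsal], [high], [back].
The target acquires /g/'s values for everything under Cavity — [−coronal], [+dorsal], [+high], [+back] — while keeping its own [voice], [spread glottis], [constricted glottis], ….
The resulting bundle matches /ɣ/ in the inventory; substituting it for /ð/ gives [fogɣu].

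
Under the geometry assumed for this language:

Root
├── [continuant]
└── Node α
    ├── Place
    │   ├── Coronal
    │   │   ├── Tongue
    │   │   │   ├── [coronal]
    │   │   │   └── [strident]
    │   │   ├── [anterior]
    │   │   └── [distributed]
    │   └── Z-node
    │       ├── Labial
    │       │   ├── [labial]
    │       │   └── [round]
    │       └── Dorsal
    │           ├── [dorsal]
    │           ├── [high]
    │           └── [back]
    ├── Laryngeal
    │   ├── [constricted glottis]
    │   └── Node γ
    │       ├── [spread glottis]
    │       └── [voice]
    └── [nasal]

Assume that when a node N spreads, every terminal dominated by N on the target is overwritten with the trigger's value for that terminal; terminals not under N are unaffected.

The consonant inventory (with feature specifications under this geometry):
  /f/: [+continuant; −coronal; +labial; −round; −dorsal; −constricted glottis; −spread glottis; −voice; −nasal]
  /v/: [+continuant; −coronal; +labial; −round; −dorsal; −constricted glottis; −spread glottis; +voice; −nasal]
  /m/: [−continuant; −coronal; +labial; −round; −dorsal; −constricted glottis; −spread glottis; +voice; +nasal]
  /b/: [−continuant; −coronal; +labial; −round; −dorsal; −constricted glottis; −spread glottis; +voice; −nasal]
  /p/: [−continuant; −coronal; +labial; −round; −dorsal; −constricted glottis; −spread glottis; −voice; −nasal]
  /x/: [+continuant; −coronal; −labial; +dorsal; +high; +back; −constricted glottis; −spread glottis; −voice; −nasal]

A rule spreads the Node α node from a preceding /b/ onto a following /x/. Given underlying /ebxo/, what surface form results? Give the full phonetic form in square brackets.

Terminals under Node α in this geometry: [coronal], [strident], [anterior], [distributed], [labial], [round], [dorsal], [high], [back], [constricted glottis], [spread glottis], [voice], [nasal].
The target acquires /b/'s values for everything under Node α — [−coronal], [+labial], [−round], [−dorsal], [−constricted glottis], [−spread glottis], [+voice], [−nasal] — while keeping its own [continuant].
The resulting bundle matches /v/ in the inventory; substituting it for /x/ gives [ebvo].

[ebvo]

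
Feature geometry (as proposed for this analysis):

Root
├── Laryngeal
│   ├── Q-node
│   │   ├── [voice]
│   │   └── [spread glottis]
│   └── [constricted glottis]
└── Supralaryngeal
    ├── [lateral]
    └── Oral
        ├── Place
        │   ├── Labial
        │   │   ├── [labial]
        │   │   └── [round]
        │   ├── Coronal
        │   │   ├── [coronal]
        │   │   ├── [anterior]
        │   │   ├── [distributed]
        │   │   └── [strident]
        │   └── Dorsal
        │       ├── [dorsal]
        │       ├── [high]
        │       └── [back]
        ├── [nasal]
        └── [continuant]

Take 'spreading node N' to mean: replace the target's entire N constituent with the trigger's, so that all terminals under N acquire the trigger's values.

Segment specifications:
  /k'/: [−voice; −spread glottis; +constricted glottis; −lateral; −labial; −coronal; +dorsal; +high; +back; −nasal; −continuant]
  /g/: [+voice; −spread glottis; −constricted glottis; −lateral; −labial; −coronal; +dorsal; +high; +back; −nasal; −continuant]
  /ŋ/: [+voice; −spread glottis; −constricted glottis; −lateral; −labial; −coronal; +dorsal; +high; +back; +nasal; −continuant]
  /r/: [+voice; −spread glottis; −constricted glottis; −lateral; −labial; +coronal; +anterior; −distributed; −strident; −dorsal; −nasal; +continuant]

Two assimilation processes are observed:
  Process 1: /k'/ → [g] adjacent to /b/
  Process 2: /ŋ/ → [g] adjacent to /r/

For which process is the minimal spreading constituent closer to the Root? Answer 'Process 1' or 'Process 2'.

Process 1

Process 1: the features that change are [voice], [constricted glottis]; the minimal node is Laryngeal (depth 1).
In Process 2, [nasal] changes, so the minimal spreading node is [nasal] at depth 3.
Depth 1 < depth 3; Process 1 involves the structurally higher constituent Laryngeal.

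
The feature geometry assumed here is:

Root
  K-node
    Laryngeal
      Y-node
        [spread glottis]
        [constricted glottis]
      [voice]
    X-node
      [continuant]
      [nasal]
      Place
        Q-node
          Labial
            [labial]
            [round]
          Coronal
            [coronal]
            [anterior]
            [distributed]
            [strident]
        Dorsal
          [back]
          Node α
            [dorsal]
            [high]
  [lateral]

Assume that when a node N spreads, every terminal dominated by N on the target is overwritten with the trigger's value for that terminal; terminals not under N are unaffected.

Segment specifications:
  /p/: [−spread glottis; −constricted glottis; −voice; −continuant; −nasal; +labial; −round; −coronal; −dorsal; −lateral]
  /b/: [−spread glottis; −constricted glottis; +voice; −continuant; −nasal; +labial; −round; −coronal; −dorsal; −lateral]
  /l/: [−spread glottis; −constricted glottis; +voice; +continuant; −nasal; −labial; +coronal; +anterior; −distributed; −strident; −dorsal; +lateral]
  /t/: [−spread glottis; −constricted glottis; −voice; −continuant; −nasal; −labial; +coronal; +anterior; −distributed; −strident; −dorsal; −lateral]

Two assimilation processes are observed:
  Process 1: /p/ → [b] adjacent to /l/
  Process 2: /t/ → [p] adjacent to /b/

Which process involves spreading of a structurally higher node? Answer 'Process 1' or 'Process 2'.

Process 1

Process 1: the feature that changes is [voice]; the minimal node is [voice] (depth 3).
Process 2 alters [labial], [round], [coronal], [anterior], [distributed], [strident]; the lowest common ancestor is Q-node (depth 4 from Root).
[voice] (depth 3) sits above Q-node (depth 4), making Process 1 the one with the higher spreading node.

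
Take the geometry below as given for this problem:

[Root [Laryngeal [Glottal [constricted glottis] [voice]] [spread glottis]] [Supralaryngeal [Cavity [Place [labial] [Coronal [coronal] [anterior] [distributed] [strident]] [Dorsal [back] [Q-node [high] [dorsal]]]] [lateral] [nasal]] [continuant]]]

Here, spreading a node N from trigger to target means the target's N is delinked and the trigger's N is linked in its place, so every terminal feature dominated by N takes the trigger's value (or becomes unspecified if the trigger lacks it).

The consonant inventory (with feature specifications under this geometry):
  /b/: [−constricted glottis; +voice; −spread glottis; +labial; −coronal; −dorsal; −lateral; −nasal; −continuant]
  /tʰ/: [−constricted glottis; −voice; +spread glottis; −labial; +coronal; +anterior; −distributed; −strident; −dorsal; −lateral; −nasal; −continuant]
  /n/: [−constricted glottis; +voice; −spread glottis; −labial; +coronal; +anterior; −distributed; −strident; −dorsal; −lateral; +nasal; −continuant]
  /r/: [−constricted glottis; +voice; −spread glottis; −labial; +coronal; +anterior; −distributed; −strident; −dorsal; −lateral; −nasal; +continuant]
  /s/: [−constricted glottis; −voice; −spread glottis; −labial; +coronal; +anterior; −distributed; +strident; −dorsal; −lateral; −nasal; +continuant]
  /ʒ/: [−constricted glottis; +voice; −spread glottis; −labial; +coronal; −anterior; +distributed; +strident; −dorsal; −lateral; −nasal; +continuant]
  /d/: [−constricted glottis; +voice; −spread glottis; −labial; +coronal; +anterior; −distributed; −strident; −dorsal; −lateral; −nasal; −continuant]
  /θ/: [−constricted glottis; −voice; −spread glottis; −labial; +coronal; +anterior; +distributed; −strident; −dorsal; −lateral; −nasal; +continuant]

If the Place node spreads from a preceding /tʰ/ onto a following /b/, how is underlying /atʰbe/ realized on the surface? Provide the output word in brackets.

[atʰde]

Place immediately or transitively dominates [labial], [coronal], [anterior], [distributed], [strident], [back], [high], [dorsal].
Spreading Place from /tʰ/ onto /b/ replaces those values with /tʰ/'s: [−labial], [+coronal], [+anterior], [−distributed], [−strident], [−dorsal]. Features outside Place ([constricted glottis], [voice], [spread glottis], …) stay as in /b/.
This feature bundle is that of [d], so /atʰbe/ surfaces as [atʰde].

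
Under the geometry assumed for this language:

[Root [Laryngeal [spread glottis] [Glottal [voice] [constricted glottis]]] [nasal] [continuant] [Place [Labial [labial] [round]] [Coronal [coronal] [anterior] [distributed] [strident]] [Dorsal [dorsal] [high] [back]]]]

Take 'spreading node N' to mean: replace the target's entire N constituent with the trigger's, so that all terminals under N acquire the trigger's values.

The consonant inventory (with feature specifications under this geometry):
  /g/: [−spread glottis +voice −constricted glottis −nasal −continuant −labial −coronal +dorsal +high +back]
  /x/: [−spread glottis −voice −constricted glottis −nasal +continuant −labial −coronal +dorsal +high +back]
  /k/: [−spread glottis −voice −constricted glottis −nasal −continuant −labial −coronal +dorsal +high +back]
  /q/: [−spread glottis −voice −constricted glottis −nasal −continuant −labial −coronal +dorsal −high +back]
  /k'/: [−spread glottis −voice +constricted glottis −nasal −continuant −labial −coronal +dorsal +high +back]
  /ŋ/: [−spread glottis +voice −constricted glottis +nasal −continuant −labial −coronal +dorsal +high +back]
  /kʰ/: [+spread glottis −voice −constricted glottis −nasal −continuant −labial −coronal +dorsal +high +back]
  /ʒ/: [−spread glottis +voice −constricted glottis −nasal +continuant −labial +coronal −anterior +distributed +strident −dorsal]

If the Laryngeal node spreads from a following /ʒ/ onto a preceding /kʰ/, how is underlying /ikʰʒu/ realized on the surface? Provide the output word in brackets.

Laryngeal immediately or transitively dominates [spread glottis], [voice], [constricted glottis].
After delinking /kʰ/'s Laryngeal and linking /ʒ/'s, the affected terminals become [−spread glottis], [+voice], [−constricted glottis]; [nasal], [continuant], [labial], … (outside Laryngeal) are retained from /kʰ/.
The resulting bundle matches /g/ in the inventory; substituting it for /kʰ/ gives [igʒu].

[igʒu]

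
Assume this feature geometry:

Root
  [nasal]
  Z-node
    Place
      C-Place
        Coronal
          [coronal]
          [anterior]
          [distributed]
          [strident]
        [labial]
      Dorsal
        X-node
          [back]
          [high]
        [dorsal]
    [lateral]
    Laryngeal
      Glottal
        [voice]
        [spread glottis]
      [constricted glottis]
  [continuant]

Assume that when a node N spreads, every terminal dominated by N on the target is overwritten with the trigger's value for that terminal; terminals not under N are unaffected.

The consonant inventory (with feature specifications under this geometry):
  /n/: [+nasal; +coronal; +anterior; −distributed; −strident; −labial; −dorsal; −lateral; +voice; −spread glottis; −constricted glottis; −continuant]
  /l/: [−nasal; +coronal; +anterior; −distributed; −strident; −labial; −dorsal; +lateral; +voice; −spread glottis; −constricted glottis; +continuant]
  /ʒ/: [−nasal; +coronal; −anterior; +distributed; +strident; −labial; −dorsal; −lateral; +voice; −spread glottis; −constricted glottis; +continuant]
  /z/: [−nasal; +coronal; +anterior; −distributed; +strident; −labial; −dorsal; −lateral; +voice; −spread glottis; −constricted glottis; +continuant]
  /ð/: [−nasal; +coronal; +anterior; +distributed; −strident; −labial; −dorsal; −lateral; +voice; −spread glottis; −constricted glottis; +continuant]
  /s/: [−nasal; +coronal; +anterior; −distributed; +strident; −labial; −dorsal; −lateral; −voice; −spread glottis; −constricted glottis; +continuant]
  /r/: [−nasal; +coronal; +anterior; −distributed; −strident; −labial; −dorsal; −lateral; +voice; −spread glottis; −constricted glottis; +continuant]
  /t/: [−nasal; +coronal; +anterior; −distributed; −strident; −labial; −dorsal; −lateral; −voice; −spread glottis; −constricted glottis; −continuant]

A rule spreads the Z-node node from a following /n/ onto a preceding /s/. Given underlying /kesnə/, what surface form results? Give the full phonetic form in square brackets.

The Z-node node dominates the terminals [coronal], [anterior], [distributed], [strident], [labial], [back], [high], [dorsal], [lateral], [voice], [spread glottis], [constricted glottis].
Spreading Z-node from /n/ onto /s/ replaces those values with /n/'s: [+coronal], [+anterior], [−distributed], [−strident], [−labial], [−dorsal], [−lateral], [+voice], [−spread glottis], [−constricted glottis]. Features outside Z-node ([nasal], [continuant]) stay as in /s/.
This feature bundle is that of [r], so /kesnə/ surfaces as [kernə].

[kernə]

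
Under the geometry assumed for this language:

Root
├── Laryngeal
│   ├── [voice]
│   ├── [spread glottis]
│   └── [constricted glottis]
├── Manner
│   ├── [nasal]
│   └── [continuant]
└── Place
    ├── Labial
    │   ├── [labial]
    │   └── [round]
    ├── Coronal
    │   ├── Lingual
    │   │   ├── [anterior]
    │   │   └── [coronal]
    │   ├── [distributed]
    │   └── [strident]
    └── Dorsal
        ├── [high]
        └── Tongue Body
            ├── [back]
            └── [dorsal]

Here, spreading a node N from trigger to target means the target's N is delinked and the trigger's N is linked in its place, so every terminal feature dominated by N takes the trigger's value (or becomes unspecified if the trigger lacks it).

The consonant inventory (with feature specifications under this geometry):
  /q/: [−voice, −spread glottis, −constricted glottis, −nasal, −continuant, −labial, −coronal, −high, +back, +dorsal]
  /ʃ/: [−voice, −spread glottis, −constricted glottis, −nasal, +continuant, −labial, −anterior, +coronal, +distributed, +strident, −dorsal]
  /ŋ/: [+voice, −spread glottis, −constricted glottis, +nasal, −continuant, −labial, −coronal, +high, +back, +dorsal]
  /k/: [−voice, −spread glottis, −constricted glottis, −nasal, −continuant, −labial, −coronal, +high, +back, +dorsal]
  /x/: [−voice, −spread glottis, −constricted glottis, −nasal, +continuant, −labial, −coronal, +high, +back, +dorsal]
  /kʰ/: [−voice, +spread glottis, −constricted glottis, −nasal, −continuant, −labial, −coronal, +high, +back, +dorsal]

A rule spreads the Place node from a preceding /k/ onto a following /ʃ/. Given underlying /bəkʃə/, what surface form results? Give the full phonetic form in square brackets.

[bəkxə]

Terminals under Place in this geometry: [labial], [round], [anterior], [coronal], [distributed], [strident], [high], [back], [dorsal].
Spreading Place from /k/ onto /ʃ/ replaces those values with /k/'s: [−labial], [−coronal], [+high], [+back], [+dorsal]. Features outside Place ([voice], [spread glottis], [constricted glottis], …) stay as in /ʃ/.
Among the inventory, only /x/ has exactly this specification, giving the surface form [bəkxə].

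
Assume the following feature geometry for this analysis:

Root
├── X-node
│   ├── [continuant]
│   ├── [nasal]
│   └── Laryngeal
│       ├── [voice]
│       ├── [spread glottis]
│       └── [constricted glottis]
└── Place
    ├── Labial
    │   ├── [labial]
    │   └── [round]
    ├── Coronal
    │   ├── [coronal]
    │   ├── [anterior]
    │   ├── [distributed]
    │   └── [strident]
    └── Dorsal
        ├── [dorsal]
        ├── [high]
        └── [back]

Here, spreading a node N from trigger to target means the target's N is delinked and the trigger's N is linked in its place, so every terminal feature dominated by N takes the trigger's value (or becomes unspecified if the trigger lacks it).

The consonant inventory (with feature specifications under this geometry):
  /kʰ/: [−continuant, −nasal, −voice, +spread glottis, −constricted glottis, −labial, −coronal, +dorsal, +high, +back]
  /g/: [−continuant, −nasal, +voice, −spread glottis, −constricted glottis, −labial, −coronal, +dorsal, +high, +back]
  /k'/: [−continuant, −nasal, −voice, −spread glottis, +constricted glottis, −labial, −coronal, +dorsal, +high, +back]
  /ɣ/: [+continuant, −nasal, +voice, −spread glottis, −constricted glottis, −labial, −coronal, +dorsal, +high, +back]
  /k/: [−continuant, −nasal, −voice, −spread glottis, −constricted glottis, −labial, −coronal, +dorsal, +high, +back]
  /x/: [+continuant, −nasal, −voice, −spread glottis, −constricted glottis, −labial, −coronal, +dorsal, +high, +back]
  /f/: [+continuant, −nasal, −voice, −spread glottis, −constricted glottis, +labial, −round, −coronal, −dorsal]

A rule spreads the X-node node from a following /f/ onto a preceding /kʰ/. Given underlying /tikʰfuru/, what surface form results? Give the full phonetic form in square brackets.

X-node immediately or transitively dominates [continuant], [nasal], [voice], [spread glottis], [constricted glottis].
Spreading X-node from /f/ onto /kʰ/ replaces those values with /f/'s: [+continuant], [−nasal], [−voice], [−spread glottis], [−constricted glottis]. Features outside X-node ([labial], [coronal], [dorsal], …) stay as in /kʰ/.
This feature bundle is that of [x], so /tikʰfuru/ surfaces as [tixfuru].

[tixfuru]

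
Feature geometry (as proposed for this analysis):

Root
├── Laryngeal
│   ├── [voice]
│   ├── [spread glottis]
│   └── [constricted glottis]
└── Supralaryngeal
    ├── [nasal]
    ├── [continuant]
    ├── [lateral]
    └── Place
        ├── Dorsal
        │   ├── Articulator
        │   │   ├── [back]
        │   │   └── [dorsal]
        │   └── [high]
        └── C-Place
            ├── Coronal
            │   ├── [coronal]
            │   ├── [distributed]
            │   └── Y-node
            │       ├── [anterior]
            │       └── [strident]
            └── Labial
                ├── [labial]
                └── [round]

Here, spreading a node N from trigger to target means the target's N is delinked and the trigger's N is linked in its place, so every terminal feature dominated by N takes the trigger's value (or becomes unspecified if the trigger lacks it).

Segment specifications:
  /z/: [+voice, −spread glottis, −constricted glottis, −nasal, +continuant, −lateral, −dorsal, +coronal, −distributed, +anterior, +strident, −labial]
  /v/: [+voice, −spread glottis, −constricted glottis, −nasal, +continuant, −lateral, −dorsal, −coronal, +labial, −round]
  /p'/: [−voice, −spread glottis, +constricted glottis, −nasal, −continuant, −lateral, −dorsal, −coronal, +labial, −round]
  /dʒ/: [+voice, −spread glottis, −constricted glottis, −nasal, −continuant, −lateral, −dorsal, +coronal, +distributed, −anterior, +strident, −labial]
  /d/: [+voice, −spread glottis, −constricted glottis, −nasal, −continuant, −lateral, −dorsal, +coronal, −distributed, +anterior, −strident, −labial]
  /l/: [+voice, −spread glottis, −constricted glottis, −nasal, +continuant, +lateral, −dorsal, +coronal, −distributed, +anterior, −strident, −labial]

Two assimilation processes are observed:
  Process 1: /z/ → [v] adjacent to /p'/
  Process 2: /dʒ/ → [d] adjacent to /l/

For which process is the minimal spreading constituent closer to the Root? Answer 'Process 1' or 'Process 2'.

In Process 1, [labial], [round], [coronal], [anterior], [distributed], [strident] change, so the minimal spreading node is C-Place at depth 3.
In Process 2, [anterior], [distributed], [strident] change, so the minimal spreading node is Coronal at depth 4.
Depth 3 < depth 4; Process 1 involves the structurally higher constituent C-Place.

Process 1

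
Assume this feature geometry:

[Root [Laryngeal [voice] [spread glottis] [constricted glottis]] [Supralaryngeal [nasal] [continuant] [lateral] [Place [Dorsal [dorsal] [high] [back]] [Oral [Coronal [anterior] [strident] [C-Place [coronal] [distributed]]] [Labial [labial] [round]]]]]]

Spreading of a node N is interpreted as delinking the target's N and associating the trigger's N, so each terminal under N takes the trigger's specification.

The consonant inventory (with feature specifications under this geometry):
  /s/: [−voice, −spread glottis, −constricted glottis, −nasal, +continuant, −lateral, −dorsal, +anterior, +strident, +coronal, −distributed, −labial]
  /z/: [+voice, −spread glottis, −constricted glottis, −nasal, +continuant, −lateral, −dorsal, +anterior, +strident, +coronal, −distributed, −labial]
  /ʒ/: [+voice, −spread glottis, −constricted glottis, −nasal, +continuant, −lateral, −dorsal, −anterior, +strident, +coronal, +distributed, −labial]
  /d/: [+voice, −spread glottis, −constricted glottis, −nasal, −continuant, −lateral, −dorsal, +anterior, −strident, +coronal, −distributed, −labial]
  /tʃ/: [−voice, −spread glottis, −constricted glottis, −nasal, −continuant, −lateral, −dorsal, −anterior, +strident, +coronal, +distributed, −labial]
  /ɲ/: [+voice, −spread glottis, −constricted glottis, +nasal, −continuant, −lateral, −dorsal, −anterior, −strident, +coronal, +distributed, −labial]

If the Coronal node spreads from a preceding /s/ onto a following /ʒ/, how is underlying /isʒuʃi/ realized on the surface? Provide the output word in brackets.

[iszuʃi]

Terminals under Coronal in this geometry: [anterior], [strident], [coronal], [distributed].
The target acquires /s/'s values for everything under Coronal — [+anterior], [+strident], [+coronal], [−distributed] — while keeping its own [voice], [spread glottis], [constricted glottis], ….
This feature bundle is that of [z], so /isʒuʃi/ surfaces as [iszuʃi].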